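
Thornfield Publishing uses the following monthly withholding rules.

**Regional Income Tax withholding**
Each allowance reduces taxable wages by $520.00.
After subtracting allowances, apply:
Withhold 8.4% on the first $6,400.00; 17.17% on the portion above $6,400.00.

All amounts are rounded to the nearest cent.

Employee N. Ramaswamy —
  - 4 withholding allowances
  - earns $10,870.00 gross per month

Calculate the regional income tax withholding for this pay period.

$947.96

Regional Income Tax: taxable = $10,870.00 − 4×$520.00 = $8,790.00
  $537.60 + 17.17% × ($8,790.00 − $6,400.00) = $537.60 + 17.17% × $2,390.00 = $947.96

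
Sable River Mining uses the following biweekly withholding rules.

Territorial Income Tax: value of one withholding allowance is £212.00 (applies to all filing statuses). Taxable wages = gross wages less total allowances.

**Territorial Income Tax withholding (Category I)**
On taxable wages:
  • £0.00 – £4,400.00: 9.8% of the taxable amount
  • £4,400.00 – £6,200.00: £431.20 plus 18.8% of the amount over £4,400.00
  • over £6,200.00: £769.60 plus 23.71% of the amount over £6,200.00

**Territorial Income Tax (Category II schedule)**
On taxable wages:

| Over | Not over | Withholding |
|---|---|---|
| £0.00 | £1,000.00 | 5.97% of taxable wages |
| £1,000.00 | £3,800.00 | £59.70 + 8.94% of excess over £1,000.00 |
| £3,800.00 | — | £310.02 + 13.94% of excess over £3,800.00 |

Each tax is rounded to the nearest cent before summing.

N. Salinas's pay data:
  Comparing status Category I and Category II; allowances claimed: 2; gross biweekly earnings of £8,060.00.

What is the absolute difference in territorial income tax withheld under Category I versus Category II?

£265.32

Territorial Income Tax (Category I): taxable = £8,060.00 − 2×£212.00 = £7,636.00
  £769.60 + 23.71% × (£7,636.00 − £6,200.00) = £769.60 + 23.71% × £1,436.00 = £1,110.08
Territorial Income Tax (Category II): taxable = £8,060.00 − 2×£212.00 = £7,636.00
  £310.02 + 13.94% × (£7,636.00 − £3,800.00) = £310.02 + 13.94% × £3,836.00 = £844.76
Difference: |£1,110.08 − £844.76| = £265.32 (higher under Category I)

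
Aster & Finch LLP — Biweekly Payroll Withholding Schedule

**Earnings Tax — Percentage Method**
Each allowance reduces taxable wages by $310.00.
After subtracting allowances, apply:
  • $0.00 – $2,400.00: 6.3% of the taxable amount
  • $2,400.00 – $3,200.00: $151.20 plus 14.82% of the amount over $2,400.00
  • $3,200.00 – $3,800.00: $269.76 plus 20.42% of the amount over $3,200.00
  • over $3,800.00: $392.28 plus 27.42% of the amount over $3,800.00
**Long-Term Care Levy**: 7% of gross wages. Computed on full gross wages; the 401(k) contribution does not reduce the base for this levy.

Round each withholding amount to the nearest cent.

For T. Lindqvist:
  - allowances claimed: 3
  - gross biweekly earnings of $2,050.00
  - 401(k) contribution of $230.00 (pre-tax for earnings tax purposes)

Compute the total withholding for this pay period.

Earnings Tax: taxable = $2,050.00 − $230.00 − 3×$310.00 = $890.00
  6.3% × $890.00 = $56.07
Long-Term Care Levy: 7% × $2,050.00 = $143.50
Total: $56.07 + $143.50 = $199.57

$199.57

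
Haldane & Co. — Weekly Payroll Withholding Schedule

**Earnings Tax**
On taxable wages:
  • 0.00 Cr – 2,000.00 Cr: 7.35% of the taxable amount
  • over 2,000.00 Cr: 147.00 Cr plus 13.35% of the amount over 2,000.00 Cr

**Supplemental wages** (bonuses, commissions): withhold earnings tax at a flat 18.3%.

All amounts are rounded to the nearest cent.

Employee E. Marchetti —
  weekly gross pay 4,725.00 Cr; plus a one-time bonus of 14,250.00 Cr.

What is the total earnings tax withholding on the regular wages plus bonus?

Earnings Tax: taxable = 4,725.00 Cr
  147.00 Cr + 13.35% × (4,725.00 Cr − 2,000.00 Cr) = 147.00 Cr + 13.35% × 2,725.00 Cr = 510.79 Cr
Supplemental (18.3% flat on bonus): 18.3% × 14,250.00 Cr = 2,607.75 Cr
Total earnings tax: 510.79 Cr + 2,607.75 Cr = 3,118.54 Cr

3,118.54 Cr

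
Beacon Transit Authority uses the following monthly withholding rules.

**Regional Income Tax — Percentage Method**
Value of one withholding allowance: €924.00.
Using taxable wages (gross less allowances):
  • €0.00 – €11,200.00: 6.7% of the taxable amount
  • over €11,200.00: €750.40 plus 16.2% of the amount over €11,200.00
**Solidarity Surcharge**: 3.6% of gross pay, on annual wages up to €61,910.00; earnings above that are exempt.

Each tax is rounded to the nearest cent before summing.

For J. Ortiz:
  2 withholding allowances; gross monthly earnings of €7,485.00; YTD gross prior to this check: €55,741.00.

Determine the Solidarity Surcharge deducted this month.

Solidarity Surcharge: cap €61,910.00 − YTD €55,741.00 = €6,169.00 subject; 3.6% × €6,169.00 = €222.08

€222.08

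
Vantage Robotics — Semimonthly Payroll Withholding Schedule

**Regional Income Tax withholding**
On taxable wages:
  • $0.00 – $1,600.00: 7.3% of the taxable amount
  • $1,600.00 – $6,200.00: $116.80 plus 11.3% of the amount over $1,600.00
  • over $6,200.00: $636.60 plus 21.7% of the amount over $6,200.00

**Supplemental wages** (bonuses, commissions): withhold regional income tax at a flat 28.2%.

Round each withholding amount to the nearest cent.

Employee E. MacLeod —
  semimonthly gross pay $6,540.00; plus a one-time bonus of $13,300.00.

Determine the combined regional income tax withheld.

$4,460.98

Regional Income Tax: taxable = $6,540.00
  $636.60 + 21.7% × ($6,540.00 − $6,200.00) = $636.60 + 21.7% × $340.00 = $710.38
Supplemental (28.2% flat on bonus): 28.2% × $13,300.00 = $3,750.60
Total regional income tax: $710.38 + $3,750.60 = $4,460.98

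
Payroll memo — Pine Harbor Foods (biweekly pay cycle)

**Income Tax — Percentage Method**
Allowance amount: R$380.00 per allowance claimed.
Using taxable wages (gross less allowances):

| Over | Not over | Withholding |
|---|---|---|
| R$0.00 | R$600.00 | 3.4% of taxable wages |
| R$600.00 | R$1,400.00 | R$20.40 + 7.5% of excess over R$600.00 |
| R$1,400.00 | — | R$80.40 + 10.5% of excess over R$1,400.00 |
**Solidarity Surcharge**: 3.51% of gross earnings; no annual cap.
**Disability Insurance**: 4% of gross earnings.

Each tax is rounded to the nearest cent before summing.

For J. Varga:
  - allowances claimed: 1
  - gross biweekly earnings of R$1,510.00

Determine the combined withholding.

R$173.55

Income Tax: taxable = R$1,510.00 − 1×R$380.00 = R$1,130.00
  R$20.40 + 7.5% × (R$1,130.00 − R$600.00) = R$20.40 + 7.5% × R$530.00 = R$60.15
Solidarity Surcharge: 3.51% × R$1,510.00 = R$53.00
Disability Insurance: 4% × R$1,510.00 = R$60.40
Total: R$60.15 + R$53.00 + R$60.40 = R$173.55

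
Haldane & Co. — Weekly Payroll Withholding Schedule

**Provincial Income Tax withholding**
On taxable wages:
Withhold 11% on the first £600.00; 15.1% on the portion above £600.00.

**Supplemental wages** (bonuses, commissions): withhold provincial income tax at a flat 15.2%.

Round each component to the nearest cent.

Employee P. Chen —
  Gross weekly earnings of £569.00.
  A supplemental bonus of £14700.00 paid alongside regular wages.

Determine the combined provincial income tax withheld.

£2296.99

Provincial Income Tax: taxable = £569.00
  11% × £569.00 = £62.59
Supplemental (15.2% flat on bonus): 15.2% × £14700.00 = £2234.40
Total provincial income tax: £62.59 + £2234.40 = £2296.99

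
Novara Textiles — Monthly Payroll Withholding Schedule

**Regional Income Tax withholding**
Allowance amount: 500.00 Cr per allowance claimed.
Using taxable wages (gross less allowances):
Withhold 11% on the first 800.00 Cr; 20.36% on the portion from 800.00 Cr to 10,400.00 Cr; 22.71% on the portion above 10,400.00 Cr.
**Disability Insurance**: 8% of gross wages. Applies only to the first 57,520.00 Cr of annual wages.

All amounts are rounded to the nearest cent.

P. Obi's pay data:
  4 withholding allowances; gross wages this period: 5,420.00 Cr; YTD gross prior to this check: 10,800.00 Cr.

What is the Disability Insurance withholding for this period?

Disability Insurance: 8% × 5,420.00 Cr = 433.60 Cr

433.60 Cr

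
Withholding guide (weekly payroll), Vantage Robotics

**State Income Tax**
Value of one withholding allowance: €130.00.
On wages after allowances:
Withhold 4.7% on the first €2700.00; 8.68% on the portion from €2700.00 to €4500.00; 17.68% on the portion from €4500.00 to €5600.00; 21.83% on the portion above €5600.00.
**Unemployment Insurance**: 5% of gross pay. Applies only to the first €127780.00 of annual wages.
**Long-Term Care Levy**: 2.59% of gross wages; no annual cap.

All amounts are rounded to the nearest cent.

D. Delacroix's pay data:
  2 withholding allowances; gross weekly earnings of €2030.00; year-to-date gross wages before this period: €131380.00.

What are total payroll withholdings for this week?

€135.77

State Income Tax: taxable = €2030.00 − 2×€130.00 = €1770.00
  4.7% × €1770.00 = €83.19
Unemployment Insurance: YTD €131380.00 ≥ cap €127780.00 → €0.00
Long-Term Care Levy: 2.59% × €2030.00 = €52.58
Total: €83.19 + €0.00 + €52.58 = €135.77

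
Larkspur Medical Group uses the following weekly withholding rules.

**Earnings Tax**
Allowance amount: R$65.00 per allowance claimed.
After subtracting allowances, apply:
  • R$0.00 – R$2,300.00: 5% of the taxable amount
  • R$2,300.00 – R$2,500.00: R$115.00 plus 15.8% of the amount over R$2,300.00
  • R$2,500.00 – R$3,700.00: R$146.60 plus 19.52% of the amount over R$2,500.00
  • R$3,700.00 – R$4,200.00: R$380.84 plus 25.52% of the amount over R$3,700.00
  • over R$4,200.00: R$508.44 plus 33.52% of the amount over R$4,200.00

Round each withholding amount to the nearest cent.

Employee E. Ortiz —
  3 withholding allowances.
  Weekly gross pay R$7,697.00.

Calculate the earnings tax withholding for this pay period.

Earnings Tax: taxable = R$7,697.00 − 3×R$65.00 = R$7,502.00
  R$508.44 + 33.52% × (R$7,502.00 − R$4,200.00) = R$508.44 + 33.52% × R$3,302.00 = R$1,615.27

R$1,615.27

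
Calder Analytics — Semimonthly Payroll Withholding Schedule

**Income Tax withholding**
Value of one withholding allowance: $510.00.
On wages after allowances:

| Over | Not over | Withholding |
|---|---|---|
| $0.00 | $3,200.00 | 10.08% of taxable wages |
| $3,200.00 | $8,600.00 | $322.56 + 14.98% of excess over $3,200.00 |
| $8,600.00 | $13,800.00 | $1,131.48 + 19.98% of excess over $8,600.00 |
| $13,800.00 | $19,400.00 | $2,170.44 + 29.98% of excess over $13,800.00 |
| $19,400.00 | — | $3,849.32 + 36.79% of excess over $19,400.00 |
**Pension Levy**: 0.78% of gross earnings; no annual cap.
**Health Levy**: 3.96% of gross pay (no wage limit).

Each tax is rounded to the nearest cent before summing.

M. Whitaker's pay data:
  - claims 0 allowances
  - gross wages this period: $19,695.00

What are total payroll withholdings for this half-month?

Income Tax: taxable = $19,695.00
  $3,849.32 + 36.79% × ($19,695.00 − $19,400.00) = $3,849.32 + 36.79% × $295.00 = $3,957.85
Pension Levy: 0.78% × $19,695.00 = $153.62
Health Levy: 3.96% × $19,695.00 = $779.92
Total: $3,957.85 + $153.62 + $779.92 = $4,891.39

$4,891.39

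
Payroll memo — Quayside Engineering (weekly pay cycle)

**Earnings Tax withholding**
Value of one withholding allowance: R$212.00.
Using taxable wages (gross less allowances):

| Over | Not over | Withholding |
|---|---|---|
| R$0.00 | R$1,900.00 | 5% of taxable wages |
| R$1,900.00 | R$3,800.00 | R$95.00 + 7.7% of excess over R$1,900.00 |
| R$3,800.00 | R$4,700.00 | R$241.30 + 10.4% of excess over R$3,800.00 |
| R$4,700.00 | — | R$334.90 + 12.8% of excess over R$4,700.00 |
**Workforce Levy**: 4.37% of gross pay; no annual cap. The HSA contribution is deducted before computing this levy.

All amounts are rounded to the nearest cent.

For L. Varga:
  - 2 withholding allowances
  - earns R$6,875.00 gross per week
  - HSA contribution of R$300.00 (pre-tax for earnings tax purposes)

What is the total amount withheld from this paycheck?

R$807.96

Earnings Tax: taxable = R$6,875.00 − R$300.00 − 2×R$212.00 = R$6,151.00
  R$334.90 + 12.8% × (R$6,151.00 − R$4,700.00) = R$334.90 + 12.8% × R$1,451.00 = R$520.63
Workforce Levy: 4.37% × R$6,575.00 = R$287.33
Total: R$520.63 + R$287.33 = R$807.96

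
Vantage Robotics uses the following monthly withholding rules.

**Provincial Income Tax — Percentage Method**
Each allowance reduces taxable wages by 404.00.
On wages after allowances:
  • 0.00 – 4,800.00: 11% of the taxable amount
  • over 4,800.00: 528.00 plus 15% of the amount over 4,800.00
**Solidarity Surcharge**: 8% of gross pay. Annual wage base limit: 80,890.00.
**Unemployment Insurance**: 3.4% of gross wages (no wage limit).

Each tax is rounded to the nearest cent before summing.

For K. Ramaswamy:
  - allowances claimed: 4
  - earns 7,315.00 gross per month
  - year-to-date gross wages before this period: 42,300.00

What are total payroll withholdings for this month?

1,496.76

Provincial Income Tax: taxable = 7,315.00 − 4×404.00 = 5,699.00
  528.00 + 15% × (5,699.00 − 4,800.00) = 528.00 + 15% × 899.00 = 662.85
Solidarity Surcharge: 8% × 7,315.00 = 585.20
Unemployment Insurance: 3.4% × 7,315.00 = 248.71
Total: 662.85 + 585.20 + 248.71 = 1,496.76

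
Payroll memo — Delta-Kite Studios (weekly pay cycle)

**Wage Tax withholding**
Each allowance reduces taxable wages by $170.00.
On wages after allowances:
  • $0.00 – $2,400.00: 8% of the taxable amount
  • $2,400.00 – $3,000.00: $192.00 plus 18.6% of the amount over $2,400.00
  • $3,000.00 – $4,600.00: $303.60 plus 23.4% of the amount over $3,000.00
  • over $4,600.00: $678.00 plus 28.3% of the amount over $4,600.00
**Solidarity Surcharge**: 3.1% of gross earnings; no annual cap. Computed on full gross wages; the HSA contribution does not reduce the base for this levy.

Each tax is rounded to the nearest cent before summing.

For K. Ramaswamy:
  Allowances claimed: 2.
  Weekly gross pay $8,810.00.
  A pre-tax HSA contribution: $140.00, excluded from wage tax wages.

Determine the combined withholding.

Wage Tax: taxable = $8,810.00 − $140.00 − 2×$170.00 = $8,330.00
  $678.00 + 28.3% × ($8,330.00 − $4,600.00) = $678.00 + 28.3% × $3,730.00 = $1,733.59
Solidarity Surcharge: 3.1% × $8,810.00 = $273.11
Total: $1,733.59 + $273.11 = $2,006.70

$2,006.70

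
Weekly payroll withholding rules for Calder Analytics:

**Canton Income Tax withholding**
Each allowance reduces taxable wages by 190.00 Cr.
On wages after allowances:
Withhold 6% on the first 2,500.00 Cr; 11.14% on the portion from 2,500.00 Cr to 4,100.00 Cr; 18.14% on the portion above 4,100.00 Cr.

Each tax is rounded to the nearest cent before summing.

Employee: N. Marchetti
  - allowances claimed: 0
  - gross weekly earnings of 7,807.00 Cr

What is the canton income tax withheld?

1,000.69 Cr

Canton Income Tax: taxable = 7,807.00 Cr
  328.24 Cr + 18.14% × (7,807.00 Cr − 4,100.00 Cr) = 328.24 Cr + 18.14% × 3,707.00 Cr = 1,000.69 Cr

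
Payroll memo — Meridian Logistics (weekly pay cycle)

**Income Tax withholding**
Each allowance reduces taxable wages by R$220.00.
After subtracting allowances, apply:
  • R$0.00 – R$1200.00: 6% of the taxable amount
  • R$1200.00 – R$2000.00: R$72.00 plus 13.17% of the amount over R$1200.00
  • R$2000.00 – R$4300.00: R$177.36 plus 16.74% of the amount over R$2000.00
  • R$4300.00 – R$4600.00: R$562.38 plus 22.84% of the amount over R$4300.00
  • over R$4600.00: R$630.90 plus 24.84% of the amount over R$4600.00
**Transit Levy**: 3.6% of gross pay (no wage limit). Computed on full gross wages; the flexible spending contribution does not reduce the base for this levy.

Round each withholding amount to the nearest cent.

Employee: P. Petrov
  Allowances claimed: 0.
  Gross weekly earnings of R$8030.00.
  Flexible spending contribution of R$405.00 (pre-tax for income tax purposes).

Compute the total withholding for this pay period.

Income Tax: taxable = R$8030.00 − R$405.00 = R$7625.00
  R$630.90 + 24.84% × (R$7625.00 − R$4600.00) = R$630.90 + 24.84% × R$3025.00 = R$1382.31
Transit Levy: 3.6% × R$8030.00 = R$289.08
Total: R$1382.31 + R$289.08 = R$1671.39

R$1671.39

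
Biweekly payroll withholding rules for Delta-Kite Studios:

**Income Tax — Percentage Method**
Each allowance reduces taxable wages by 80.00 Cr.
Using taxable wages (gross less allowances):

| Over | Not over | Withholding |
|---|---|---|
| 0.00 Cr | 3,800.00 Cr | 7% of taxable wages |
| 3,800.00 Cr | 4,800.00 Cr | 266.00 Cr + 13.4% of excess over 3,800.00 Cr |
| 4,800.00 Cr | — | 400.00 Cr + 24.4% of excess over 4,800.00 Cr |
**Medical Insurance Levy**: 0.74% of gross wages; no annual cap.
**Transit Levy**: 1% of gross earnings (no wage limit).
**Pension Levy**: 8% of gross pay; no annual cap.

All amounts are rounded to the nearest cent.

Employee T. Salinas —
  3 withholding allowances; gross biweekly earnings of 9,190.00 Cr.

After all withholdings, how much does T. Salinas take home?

Income Tax: taxable = 9,190.00 Cr − 3×80.00 Cr = 8,950.00 Cr
  400.00 Cr + 24.4% × (8,950.00 Cr − 4,800.00 Cr) = 400.00 Cr + 24.4% × 4,150.00 Cr = 1,412.60 Cr
Medical Insurance Levy: 0.74% × 9,190.00 Cr = 68.01 Cr
Transit Levy: 1% × 9,190.00 Cr = 91.90 Cr
Pension Levy: 8% × 9,190.00 Cr = 735.20 Cr
Total withheld: 1,412.60 Cr + 68.01 Cr + 91.90 Cr + 735.20 Cr = 2,307.71 Cr
Net pay: 9,190.00 Cr − 2,307.71 Cr = 6,882.29 Cr

6,882.29 Cr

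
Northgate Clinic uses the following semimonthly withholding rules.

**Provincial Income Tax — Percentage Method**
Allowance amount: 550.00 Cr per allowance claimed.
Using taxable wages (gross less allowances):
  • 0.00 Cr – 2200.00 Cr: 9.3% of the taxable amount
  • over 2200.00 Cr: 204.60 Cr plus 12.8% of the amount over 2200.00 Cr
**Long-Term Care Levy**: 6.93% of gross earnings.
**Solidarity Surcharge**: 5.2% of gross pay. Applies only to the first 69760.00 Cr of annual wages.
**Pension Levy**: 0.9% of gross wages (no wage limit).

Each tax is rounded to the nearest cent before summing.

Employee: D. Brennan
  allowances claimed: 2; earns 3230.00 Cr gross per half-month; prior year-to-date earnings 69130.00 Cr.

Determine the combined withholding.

Provincial Income Tax: taxable = 3230.00 Cr − 2×550.00 Cr = 2130.00 Cr
  9.3% × 2130.00 Cr = 198.09 Cr
Long-Term Care Levy: 6.93% × 3230.00 Cr = 223.84 Cr
Solidarity Surcharge: cap 69760.00 Cr − YTD 69130.00 Cr = 630.00 Cr subject; 5.2% × 630.00 Cr = 32.76 Cr
Pension Levy: 0.9% × 3230.00 Cr = 29.07 Cr
Total: 198.09 Cr + 223.84 Cr + 32.76 Cr + 29.07 Cr = 483.76 Cr

483.76 Cr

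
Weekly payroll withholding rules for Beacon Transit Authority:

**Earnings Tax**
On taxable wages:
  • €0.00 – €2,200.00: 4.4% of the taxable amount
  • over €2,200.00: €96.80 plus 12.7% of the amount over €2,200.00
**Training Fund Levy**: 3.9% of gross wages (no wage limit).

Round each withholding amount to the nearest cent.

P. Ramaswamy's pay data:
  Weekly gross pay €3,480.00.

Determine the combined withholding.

€395.08

Earnings Tax: taxable = €3,480.00
  €96.80 + 12.7% × (€3,480.00 − €2,200.00) = €96.80 + 12.7% × €1,280.00 = €259.36
Training Fund Levy: 3.9% × €3,480.00 = €135.72
Total: €259.36 + €135.72 = €395.08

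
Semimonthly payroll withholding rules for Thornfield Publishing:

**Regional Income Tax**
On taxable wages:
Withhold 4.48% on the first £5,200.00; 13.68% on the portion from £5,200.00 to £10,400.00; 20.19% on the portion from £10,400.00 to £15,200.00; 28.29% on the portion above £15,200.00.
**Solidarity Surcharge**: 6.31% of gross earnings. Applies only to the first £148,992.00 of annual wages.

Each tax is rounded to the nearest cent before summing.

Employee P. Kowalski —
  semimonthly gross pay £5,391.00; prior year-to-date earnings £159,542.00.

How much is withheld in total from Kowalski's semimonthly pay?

£259.09

Regional Income Tax: taxable = £5,391.00
  £232.96 + 13.68% × (£5,391.00 − £5,200.00) = £232.96 + 13.68% × £191.00 = £259.09
Solidarity Surcharge: YTD £159,542.00 ≥ cap £148,992.00 → £0.00
Total: £259.09 + £0.00 = £259.09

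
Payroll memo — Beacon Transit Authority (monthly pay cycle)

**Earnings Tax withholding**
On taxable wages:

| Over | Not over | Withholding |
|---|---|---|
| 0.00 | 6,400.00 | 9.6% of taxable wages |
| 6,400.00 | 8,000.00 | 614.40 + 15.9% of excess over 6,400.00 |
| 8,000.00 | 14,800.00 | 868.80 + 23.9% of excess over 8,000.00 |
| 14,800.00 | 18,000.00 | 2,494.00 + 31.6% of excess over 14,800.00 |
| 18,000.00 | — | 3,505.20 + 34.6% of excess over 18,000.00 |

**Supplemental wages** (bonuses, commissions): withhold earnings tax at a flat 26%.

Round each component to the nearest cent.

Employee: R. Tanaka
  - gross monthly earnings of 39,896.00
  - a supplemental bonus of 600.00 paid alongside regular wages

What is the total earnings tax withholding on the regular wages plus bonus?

11,237.22

Earnings Tax: taxable = 39,896.00
  3,505.20 + 34.6% × (39,896.00 − 18,000.00) = 3,505.20 + 34.6% × 21,896.00 = 11,081.22
Supplemental (26% flat on bonus): 26% × 600.00 = 156.00
Total earnings tax: 11,081.22 + 156.00 = 11,237.22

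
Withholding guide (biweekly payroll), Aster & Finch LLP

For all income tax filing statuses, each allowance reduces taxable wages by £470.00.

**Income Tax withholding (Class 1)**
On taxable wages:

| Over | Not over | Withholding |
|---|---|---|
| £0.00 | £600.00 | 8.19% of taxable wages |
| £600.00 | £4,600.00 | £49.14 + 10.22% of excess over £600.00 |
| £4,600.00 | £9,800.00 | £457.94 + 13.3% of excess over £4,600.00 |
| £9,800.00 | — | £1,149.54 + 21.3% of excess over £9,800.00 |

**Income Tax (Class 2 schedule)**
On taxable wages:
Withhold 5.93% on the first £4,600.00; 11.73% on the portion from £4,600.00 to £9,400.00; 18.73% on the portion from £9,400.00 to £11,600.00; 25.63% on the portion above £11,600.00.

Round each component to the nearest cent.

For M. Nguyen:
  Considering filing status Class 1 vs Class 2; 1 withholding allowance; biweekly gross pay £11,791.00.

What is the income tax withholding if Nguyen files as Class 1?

Income Tax (Class 1): taxable = £11,791.00 − 1×£470.00 = £11,321.00
  £1,149.54 + 21.3% × (£11,321.00 − £9,800.00) = £1,149.54 + 21.3% × £1,521.00 = £1,473.51

£1,473.51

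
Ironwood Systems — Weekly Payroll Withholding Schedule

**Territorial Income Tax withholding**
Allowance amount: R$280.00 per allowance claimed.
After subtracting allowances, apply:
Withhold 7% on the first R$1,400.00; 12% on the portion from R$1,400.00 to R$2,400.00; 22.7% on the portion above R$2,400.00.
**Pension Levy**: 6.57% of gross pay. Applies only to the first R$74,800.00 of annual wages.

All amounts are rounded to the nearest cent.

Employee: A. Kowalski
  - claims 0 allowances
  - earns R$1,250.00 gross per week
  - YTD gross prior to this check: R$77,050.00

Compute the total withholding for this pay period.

Territorial Income Tax: taxable = R$1,250.00
  7% × R$1,250.00 = R$87.50
Pension Levy: YTD R$77,050.00 ≥ cap R$74,800.00 → R$0.00
Total: R$87.50 + R$0.00 = R$87.50

R$87.50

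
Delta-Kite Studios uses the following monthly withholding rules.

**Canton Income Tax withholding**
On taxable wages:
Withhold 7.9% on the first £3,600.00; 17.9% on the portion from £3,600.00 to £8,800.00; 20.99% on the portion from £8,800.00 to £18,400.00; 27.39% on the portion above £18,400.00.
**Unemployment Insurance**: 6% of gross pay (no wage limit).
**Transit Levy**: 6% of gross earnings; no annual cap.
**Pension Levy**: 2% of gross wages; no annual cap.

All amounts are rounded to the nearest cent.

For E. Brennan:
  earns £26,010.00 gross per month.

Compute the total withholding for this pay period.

£8,956.02

Canton Income Tax: taxable = £26,010.00
  £3,230.24 + 27.39% × (£26,010.00 − £18,400.00) = £3,230.24 + 27.39% × £7,610.00 = £5,314.62
Unemployment Insurance: 6% × £26,010.00 = £1,560.60
Transit Levy: 6% × £26,010.00 = £1,560.60
Pension Levy: 2% × £26,010.00 = £520.20
Total: £5,314.62 + £1,560.60 + £1,560.60 + £520.20 = £8,956.02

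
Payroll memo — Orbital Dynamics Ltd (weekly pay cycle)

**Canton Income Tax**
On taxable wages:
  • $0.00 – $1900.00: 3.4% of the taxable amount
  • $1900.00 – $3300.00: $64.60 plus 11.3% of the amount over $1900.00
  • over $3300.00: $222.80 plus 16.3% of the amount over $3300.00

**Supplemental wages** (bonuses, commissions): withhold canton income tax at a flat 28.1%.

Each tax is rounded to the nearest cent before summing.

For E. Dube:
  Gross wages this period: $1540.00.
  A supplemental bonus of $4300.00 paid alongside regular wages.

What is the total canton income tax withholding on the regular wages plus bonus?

Canton Income Tax: taxable = $1540.00
  3.4% × $1540.00 = $52.36
Supplemental (28.1% flat on bonus): 28.1% × $4300.00 = $1208.30
Total canton income tax: $52.36 + $1208.30 = $1260.66

$1260.66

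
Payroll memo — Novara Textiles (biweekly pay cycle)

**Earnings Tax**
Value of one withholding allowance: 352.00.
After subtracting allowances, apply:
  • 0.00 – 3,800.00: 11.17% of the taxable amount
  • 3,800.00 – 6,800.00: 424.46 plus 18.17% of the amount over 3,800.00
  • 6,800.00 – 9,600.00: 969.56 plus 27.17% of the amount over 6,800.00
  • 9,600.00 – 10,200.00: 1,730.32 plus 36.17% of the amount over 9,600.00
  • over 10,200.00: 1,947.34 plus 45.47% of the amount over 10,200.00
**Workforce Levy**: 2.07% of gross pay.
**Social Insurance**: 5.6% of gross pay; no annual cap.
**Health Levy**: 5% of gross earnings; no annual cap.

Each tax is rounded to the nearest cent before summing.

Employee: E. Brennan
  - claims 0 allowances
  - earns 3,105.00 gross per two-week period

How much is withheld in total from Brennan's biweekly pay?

Earnings Tax: taxable = 3,105.00
  11.17% × 3,105.00 = 346.83
Workforce Levy: 2.07% × 3,105.00 = 64.27
Social Insurance: 5.6% × 3,105.00 = 173.88
Health Levy: 5% × 3,105.00 = 155.25
Total: 346.83 + 64.27 + 173.88 + 155.25 = 740.23

740.23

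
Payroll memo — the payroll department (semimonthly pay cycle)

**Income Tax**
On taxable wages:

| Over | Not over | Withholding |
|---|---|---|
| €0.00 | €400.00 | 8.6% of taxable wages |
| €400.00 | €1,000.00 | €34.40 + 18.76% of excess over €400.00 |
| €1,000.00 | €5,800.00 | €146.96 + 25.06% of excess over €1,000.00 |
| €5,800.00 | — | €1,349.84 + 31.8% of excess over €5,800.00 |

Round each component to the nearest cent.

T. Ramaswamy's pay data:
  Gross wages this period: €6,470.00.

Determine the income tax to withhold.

Income Tax: taxable = €6,470.00
  €1,349.84 + 31.8% × (€6,470.00 − €5,800.00) = €1,349.84 + 31.8% × €670.00 = €1,562.90

€1,562.90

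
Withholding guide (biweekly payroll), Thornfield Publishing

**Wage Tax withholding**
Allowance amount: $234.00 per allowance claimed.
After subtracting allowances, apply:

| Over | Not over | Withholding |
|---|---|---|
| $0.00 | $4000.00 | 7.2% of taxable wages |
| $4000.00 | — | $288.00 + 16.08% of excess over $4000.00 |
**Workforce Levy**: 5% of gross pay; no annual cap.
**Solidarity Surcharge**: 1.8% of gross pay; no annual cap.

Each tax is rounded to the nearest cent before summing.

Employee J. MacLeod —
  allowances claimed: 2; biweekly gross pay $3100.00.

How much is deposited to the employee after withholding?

Wage Tax: taxable = $3100.00 − 2×$234.00 = $2632.00
  7.2% × $2632.00 = $189.50
Workforce Levy: 5% × $3100.00 = $155.00
Solidarity Surcharge: 1.8% × $3100.00 = $55.80
Total withheld: $189.50 + $155.00 + $55.80 = $400.30
Net pay: $3100.00 − $400.30 = $2699.70

$2699.70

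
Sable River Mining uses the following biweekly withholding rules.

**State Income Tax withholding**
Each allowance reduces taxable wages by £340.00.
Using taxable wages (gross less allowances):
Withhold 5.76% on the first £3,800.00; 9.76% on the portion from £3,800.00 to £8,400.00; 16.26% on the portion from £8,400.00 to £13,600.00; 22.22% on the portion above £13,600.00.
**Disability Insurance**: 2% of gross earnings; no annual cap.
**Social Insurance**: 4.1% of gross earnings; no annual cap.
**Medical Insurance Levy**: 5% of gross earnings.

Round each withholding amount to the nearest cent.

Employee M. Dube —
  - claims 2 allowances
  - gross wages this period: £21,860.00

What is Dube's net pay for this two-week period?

£16,235.90

State Income Tax: taxable = £21,860.00 − 2×£340.00 = £21,180.00
  £1,513.36 + 22.22% × (£21,180.00 − £13,600.00) = £1,513.36 + 22.22% × £7,580.00 = £3,197.64
Disability Insurance: 2% × £21,860.00 = £437.20
Social Insurance: 4.1% × £21,860.00 = £896.26
Medical Insurance Levy: 5% × £21,860.00 = £1,093.00
Total withheld: £3,197.64 + £437.20 + £896.26 + £1,093.00 = £5,624.10
Net pay: £21,860.00 − £5,624.10 = £16,235.90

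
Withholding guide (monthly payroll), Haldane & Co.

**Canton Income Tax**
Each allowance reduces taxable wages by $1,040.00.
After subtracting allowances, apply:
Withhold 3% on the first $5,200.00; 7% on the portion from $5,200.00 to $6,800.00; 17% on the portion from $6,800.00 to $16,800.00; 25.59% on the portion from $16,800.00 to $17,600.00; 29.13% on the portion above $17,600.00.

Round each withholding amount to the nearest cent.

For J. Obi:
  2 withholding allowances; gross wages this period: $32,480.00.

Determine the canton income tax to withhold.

Canton Income Tax: taxable = $32,480.00 − 2×$1,040.00 = $30,400.00
  $2,172.72 + 29.13% × ($30,400.00 − $17,600.00) = $2,172.72 + 29.13% × $12,800.00 = $5,901.36

$5,901.36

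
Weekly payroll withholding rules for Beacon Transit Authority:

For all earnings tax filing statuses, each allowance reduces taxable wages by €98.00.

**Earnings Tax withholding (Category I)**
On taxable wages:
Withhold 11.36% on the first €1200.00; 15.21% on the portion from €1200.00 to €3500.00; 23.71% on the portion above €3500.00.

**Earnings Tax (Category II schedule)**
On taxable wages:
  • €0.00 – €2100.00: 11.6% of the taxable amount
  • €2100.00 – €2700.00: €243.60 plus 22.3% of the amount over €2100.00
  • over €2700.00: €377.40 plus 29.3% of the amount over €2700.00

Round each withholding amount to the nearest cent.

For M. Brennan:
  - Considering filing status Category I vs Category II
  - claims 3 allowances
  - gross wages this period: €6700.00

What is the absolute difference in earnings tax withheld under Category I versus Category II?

€288.10

Earnings Tax (Category I): taxable = €6700.00 − 3×€98.00 = €6406.00
  €486.15 + 23.71% × (€6406.00 − €3500.00) = €486.15 + 23.71% × €2906.00 = €1175.16
Earnings Tax (Category II): taxable = €6700.00 − 3×€98.00 = €6406.00
  €377.40 + 29.3% × (€6406.00 − €2700.00) = €377.40 + 29.3% × €3706.00 = €1463.26
Difference: |€1175.16 − €1463.26| = €288.10 (higher under Category II)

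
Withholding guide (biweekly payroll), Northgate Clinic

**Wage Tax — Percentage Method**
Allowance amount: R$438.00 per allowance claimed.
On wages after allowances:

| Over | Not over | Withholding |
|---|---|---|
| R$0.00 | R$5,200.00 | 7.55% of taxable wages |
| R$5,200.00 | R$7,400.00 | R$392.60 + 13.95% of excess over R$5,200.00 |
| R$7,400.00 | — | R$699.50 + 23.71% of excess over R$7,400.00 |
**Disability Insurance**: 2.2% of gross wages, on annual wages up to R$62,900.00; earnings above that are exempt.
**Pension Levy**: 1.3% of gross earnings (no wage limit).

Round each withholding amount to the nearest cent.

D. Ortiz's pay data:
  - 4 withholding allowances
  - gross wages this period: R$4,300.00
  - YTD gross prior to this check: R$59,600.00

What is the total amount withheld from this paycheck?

R$320.87

Wage Tax: taxable = R$4,300.00 − 4×R$438.00 = R$2,548.00
  7.55% × R$2,548.00 = R$192.37
Disability Insurance: cap R$62,900.00 − YTD R$59,600.00 = R$3,300.00 subject; 2.2% × R$3,300.00 = R$72.60
Pension Levy: 1.3% × R$4,300.00 = R$55.90
Total: R$192.37 + R$72.60 + R$55.90 = R$320.87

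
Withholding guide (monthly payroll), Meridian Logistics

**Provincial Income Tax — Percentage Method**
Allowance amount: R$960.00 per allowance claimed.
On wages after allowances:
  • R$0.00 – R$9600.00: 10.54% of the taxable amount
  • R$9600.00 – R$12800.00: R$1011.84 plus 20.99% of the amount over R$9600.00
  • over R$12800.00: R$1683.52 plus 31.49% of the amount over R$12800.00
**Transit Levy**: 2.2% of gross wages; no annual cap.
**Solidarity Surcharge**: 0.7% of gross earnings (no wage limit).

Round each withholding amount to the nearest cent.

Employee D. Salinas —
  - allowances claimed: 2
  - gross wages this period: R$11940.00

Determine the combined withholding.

Provincial Income Tax: taxable = R$11940.00 − 2×R$960.00 = R$10020.00
  R$1011.84 + 20.99% × (R$10020.00 − R$9600.00) = R$1011.84 + 20.99% × R$420.00 = R$1100.00
Transit Levy: 2.2% × R$11940.00 = R$262.68
Solidarity Surcharge: 0.7% × R$11940.00 = R$83.58
Total: R$1100.00 + R$262.68 + R$83.58 = R$1446.26

R$1446.26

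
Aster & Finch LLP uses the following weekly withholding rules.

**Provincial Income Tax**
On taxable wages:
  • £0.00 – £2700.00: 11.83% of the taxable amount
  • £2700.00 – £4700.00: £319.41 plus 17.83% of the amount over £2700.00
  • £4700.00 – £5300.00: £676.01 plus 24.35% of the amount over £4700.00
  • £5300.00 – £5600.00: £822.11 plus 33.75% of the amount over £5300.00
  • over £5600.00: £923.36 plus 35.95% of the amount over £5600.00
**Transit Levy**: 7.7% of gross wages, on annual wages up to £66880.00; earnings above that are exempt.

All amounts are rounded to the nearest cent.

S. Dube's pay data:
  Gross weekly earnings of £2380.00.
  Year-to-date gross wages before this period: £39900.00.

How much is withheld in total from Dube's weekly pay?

Provincial Income Tax: taxable = £2380.00
  11.83% × £2380.00 = £281.55
Transit Levy: 7.7% × £2380.00 = £183.26
Total: £281.55 + £183.26 = £464.81

£464.81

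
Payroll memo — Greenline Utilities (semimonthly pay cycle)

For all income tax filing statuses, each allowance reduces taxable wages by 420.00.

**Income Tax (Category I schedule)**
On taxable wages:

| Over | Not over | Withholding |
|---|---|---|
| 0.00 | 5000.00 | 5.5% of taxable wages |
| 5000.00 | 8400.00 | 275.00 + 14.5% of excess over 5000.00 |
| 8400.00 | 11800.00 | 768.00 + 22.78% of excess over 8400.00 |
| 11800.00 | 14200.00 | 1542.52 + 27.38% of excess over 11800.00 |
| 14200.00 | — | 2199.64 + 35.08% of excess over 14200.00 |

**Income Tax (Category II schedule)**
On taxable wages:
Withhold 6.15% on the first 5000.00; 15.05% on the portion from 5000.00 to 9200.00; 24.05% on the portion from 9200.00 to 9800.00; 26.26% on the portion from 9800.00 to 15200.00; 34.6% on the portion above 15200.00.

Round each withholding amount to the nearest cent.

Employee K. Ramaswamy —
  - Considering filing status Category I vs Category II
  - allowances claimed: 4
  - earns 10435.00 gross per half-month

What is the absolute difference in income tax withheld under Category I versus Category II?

Income Tax (Category I): taxable = 10435.00 − 4×420.00 = 8755.00
  768.00 + 22.78% × (8755.00 − 8400.00) = 768.00 + 22.78% × 355.00 = 848.87
Income Tax (Category II): taxable = 10435.00 − 4×420.00 = 8755.00
  307.50 + 15.05% × (8755.00 − 5000.00) = 307.50 + 15.05% × 3755.00 = 872.63
Difference: |848.87 − 872.63| = 23.76 (higher under Category II)

23.76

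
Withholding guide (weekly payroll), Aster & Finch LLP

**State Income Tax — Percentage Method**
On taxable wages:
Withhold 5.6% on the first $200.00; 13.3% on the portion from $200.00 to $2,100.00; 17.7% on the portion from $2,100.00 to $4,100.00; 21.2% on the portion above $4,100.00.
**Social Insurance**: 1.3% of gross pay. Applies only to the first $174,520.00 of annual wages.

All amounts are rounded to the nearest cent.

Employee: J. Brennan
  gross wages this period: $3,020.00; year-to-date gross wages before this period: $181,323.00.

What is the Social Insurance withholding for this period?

Social Insurance: YTD $181,323.00 ≥ cap $174,520.00 → $0.00

$0.00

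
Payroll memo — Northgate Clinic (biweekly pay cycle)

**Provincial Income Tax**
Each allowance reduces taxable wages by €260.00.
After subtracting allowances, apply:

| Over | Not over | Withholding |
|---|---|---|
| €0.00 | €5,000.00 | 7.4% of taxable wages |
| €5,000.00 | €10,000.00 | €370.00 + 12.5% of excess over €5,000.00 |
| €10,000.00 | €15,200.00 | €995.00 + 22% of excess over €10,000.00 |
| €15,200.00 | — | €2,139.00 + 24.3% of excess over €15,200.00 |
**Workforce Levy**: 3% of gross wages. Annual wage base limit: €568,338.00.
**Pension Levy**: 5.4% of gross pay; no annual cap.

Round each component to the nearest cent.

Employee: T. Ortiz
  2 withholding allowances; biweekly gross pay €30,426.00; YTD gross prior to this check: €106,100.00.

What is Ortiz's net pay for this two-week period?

€22,157.66

Provincial Income Tax: taxable = €30,426.00 − 2×€260.00 = €29,906.00
  €2,139.00 + 24.3% × (€29,906.00 − €15,200.00) = €2,139.00 + 24.3% × €14,706.00 = €5,712.56
Workforce Levy: 3% × €30,426.00 = €912.78
Pension Levy: 5.4% × €30,426.00 = €1,643.00
Total withheld: €5,712.56 + €912.78 + €1,643.00 = €8,268.34
Net pay: €30,426.00 − €8,268.34 = €22,157.66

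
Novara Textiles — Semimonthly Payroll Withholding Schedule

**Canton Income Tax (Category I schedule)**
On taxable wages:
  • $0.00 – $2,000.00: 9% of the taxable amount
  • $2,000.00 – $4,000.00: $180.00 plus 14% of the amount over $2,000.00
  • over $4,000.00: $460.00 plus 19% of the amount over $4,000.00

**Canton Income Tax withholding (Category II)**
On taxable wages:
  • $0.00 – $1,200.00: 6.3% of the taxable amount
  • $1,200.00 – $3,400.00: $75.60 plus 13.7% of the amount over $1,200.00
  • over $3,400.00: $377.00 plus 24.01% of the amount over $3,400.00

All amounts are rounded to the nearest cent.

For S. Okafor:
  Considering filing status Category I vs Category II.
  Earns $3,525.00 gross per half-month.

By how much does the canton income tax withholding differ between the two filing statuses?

Canton Income Tax (Category I): taxable = $3,525.00
  $180.00 + 14% × ($3,525.00 − $2,000.00) = $180.00 + 14% × $1,525.00 = $393.50
Canton Income Tax (Category II): taxable = $3,525.00
  $377.00 + 24.01% × ($3,525.00 − $3,400.00) = $377.00 + 24.01% × $125.00 = $407.01
Difference: |$393.50 − $407.01| = $13.51 (higher under Category II)

$13.51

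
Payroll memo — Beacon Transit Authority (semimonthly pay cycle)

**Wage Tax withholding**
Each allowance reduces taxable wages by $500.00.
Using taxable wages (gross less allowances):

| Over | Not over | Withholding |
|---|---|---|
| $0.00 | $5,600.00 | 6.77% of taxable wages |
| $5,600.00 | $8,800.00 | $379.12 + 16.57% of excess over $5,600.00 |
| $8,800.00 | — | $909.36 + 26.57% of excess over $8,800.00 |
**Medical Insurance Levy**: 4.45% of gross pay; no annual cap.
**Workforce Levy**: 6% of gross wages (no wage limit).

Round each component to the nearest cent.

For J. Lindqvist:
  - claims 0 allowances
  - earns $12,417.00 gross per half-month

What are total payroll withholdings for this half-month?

Wage Tax: taxable = $12,417.00
  $909.36 + 26.57% × ($12,417.00 − $8,800.00) = $909.36 + 26.57% × $3,617.00 = $1,870.40
Medical Insurance Levy: 4.45% × $12,417.00 = $552.56
Workforce Levy: 6% × $12,417.00 = $745.02
Total: $1,870.40 + $552.56 + $745.02 = $3,167.98

$3,167.98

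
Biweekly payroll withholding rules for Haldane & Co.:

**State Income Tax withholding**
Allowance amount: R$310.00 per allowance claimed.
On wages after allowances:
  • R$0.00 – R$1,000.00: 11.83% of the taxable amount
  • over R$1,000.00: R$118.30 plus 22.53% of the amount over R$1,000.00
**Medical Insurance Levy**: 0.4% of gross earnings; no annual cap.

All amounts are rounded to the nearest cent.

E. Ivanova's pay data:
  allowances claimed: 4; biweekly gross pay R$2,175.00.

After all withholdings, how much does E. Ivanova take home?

State Income Tax: taxable = R$2,175.00 − 4×R$310.00 = R$935.00
  11.83% × R$935.00 = R$110.61
Medical Insurance Levy: 0.4% × R$2,175.00 = R$8.70
Total withheld: R$110.61 + R$8.70 = R$119.31
Net pay: R$2,175.00 − R$119.31 = R$2,055.69

R$2,055.69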